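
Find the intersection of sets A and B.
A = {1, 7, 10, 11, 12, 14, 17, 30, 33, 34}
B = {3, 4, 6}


Set A = {1, 7, 10, 11, 12, 14, 17, 30, 33, 34}
Set B = {3, 4, 6}
A ∩ B includes only elements in both sets.
Check each element of A against B:
1 ✗, 7 ✗, 10 ✗, 11 ✗, 12 ✗, 14 ✗, 17 ✗, 30 ✗, 33 ✗, 34 ✗
A ∩ B = {}

{}


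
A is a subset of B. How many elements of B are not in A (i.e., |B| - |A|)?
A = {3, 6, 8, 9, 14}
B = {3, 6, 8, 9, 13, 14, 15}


Set A = {3, 6, 8, 9, 14}, |A| = 5
Set B = {3, 6, 8, 9, 13, 14, 15}, |B| = 7
Since A ⊆ B: B \ A = {13, 15}
|B| - |A| = 7 - 5 = 2

2


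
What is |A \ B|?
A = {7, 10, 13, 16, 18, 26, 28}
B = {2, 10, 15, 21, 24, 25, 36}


Set A = {7, 10, 13, 16, 18, 26, 28}
Set B = {2, 10, 15, 21, 24, 25, 36}
A \ B = {7, 13, 16, 18, 26, 28}
|A \ B| = 6

6


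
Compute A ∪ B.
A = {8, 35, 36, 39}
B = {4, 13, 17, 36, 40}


Set A = {8, 35, 36, 39}
Set B = {4, 13, 17, 36, 40}
A ∪ B includes all elements in either set.
Elements from A: {8, 35, 36, 39}
Elements from B not already included: {4, 13, 17, 40}
A ∪ B = {4, 8, 13, 17, 35, 36, 39, 40}

{4, 8, 13, 17, 35, 36, 39, 40}


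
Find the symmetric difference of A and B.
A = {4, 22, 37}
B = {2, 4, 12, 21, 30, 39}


Set A = {4, 22, 37}
Set B = {2, 4, 12, 21, 30, 39}
A △ B = (A \ B) ∪ (B \ A)
Elements in A but not B: {22, 37}
Elements in B but not A: {2, 12, 21, 30, 39}
A △ B = {2, 12, 21, 22, 30, 37, 39}

{2, 12, 21, 22, 30, 37, 39}


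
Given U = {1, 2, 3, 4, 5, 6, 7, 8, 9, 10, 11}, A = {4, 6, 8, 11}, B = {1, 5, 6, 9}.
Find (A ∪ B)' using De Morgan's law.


U = {1, 2, 3, 4, 5, 6, 7, 8, 9, 10, 11}
A = {4, 6, 8, 11}, B = {1, 5, 6, 9}
A ∪ B = {1, 4, 5, 6, 8, 9, 11}
(A ∪ B)' = U \ (A ∪ B) = {2, 3, 7, 10}
Verification via A' ∩ B': A' = {1, 2, 3, 5, 7, 9, 10}, B' = {2, 3, 4, 7, 8, 10, 11}
A' ∩ B' = {2, 3, 7, 10} ✓

{2, 3, 7, 10}


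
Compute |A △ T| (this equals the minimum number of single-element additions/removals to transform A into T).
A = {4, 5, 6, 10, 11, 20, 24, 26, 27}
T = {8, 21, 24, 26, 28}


Set A = {4, 5, 6, 10, 11, 20, 24, 26, 27}
Set T = {8, 21, 24, 26, 28}
Elements to remove from A (in A, not in T): {4, 5, 6, 10, 11, 20, 27} → 7 removals
Elements to add to A (in T, not in A): {8, 21, 28} → 3 additions
Total edits = 7 + 3 = 10

10


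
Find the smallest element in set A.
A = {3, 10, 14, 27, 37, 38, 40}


Set A = {3, 10, 14, 27, 37, 38, 40}
Elements in ascending order: 3, 10, 14, 27, 37, 38, 40
The smallest element is 3.

3


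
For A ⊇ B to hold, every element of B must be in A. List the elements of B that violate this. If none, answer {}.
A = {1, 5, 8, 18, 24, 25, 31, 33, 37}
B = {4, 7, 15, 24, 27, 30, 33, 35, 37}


Set A = {1, 5, 8, 18, 24, 25, 31, 33, 37}
Set B = {4, 7, 15, 24, 27, 30, 33, 35, 37}
Check each element of B against A:
4 ∉ A (include), 7 ∉ A (include), 15 ∉ A (include), 24 ∈ A, 27 ∉ A (include), 30 ∉ A (include), 33 ∈ A, 35 ∉ A (include), 37 ∈ A
Elements of B not in A: {4, 7, 15, 27, 30, 35}

{4, 7, 15, 27, 30, 35}


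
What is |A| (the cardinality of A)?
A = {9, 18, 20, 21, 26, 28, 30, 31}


Set A = {9, 18, 20, 21, 26, 28, 30, 31}
Listing elements: 9, 18, 20, 21, 26, 28, 30, 31
Counting: 8 elements
|A| = 8

8


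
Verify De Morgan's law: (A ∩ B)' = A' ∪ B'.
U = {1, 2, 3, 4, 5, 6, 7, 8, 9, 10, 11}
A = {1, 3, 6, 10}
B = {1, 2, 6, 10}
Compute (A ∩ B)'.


U = {1, 2, 3, 4, 5, 6, 7, 8, 9, 10, 11}
A = {1, 3, 6, 10}, B = {1, 2, 6, 10}
A ∩ B = {1, 6, 10}
(A ∩ B)' = U \ (A ∩ B) = {2, 3, 4, 5, 7, 8, 9, 11}
Verification via A' ∪ B': A' = {2, 4, 5, 7, 8, 9, 11}, B' = {3, 4, 5, 7, 8, 9, 11}
A' ∪ B' = {2, 3, 4, 5, 7, 8, 9, 11} ✓

{2, 3, 4, 5, 7, 8, 9, 11}


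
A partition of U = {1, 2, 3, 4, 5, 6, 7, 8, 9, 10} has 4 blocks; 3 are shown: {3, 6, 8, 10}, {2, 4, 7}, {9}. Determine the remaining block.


U = {1, 2, 3, 4, 5, 6, 7, 8, 9, 10}
Shown blocks: {3, 6, 8, 10}, {2, 4, 7}, {9}
A partition's blocks are pairwise disjoint and cover U, so the missing block = U \ (union of shown blocks).
Union of shown blocks: {2, 3, 4, 6, 7, 8, 9, 10}
Missing block = U \ (union) = {1, 5}

{1, 5}


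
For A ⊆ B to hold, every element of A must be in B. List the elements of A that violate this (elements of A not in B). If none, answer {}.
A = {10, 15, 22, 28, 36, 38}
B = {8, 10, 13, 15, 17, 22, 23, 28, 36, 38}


Set A = {10, 15, 22, 28, 36, 38}
Set B = {8, 10, 13, 15, 17, 22, 23, 28, 36, 38}
Check each element of A against B:
10 ∈ B, 15 ∈ B, 22 ∈ B, 28 ∈ B, 36 ∈ B, 38 ∈ B
Elements of A not in B: {}

{}


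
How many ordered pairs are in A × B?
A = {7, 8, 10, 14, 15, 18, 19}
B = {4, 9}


Set A = {7, 8, 10, 14, 15, 18, 19} has 7 elements.
Set B = {4, 9} has 2 elements.
|A × B| = |A| × |B| = 7 × 2 = 14

14


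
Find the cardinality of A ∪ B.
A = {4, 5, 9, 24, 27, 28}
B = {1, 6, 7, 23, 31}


Set A = {4, 5, 9, 24, 27, 28}, |A| = 6
Set B = {1, 6, 7, 23, 31}, |B| = 5
A ∩ B = {}, |A ∩ B| = 0
|A ∪ B| = |A| + |B| - |A ∩ B| = 6 + 5 - 0 = 11

11


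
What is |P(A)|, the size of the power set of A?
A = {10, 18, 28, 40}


Set A = {10, 18, 28, 40}
|A| = 4
The power set P(A) contains all subsets of A.
|P(A)| = 2^|A| = 2^4 = 16

16


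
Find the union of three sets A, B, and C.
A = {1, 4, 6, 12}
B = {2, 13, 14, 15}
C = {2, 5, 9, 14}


Set A = {1, 4, 6, 12}
Set B = {2, 13, 14, 15}
Set C = {2, 5, 9, 14}
First, A ∪ B = {1, 2, 4, 6, 12, 13, 14, 15}
Then, (A ∪ B) ∪ C = {1, 2, 4, 5, 6, 9, 12, 13, 14, 15}

{1, 2, 4, 5, 6, 9, 12, 13, 14, 15}


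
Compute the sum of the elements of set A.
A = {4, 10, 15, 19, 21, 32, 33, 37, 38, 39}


Set A = {4, 10, 15, 19, 21, 32, 33, 37, 38, 39}
Sum = 4 + 10 + 15 + 19 + 21 + 32 + 33 + 37 + 38 + 39 = 248

248


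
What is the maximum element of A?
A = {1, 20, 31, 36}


Set A = {1, 20, 31, 36}
Elements in ascending order: 1, 20, 31, 36
The largest element is 36.

36


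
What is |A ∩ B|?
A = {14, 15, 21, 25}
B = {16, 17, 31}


Set A = {14, 15, 21, 25}
Set B = {16, 17, 31}
A ∩ B = {}
|A ∩ B| = 0

0


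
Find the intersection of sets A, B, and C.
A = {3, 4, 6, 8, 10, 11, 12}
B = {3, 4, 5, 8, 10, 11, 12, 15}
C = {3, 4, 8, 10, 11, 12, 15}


Set A = {3, 4, 6, 8, 10, 11, 12}
Set B = {3, 4, 5, 8, 10, 11, 12, 15}
Set C = {3, 4, 8, 10, 11, 12, 15}
First, A ∩ B = {3, 4, 8, 10, 11, 12}
Then, (A ∩ B) ∩ C = {3, 4, 8, 10, 11, 12}

{3, 4, 8, 10, 11, 12}


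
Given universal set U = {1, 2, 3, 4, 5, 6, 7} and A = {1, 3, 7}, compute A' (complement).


Universal set U = {1, 2, 3, 4, 5, 6, 7}
Set A = {1, 3, 7}
A' = U \ A = elements in U but not in A
Checking each element of U:
1 (in A, exclude), 2 (not in A, include), 3 (in A, exclude), 4 (not in A, include), 5 (not in A, include), 6 (not in A, include), 7 (in A, exclude)
A' = {2, 4, 5, 6}

{2, 4, 5, 6}


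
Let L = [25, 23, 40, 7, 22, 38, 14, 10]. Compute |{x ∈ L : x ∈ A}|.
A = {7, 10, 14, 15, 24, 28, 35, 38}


Set A = {7, 10, 14, 15, 24, 28, 35, 38}
Candidates: [25, 23, 40, 7, 22, 38, 14, 10]
Check each candidate:
25 ∉ A, 23 ∉ A, 40 ∉ A, 7 ∈ A, 22 ∉ A, 38 ∈ A, 14 ∈ A, 10 ∈ A
Count of candidates in A: 4

4


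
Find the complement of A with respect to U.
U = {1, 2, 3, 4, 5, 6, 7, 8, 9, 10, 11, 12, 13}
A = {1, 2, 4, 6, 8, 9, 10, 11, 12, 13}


Universal set U = {1, 2, 3, 4, 5, 6, 7, 8, 9, 10, 11, 12, 13}
Set A = {1, 2, 4, 6, 8, 9, 10, 11, 12, 13}
A' = U \ A = elements in U but not in A
Checking each element of U:
1 (in A, exclude), 2 (in A, exclude), 3 (not in A, include), 4 (in A, exclude), 5 (not in A, include), 6 (in A, exclude), 7 (not in A, include), 8 (in A, exclude), 9 (in A, exclude), 10 (in A, exclude), 11 (in A, exclude), 12 (in A, exclude), 13 (in A, exclude)
A' = {3, 5, 7}

{3, 5, 7}


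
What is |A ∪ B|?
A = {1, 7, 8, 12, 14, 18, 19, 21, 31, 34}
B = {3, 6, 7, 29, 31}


Set A = {1, 7, 8, 12, 14, 18, 19, 21, 31, 34}, |A| = 10
Set B = {3, 6, 7, 29, 31}, |B| = 5
A ∩ B = {7, 31}, |A ∩ B| = 2
|A ∪ B| = |A| + |B| - |A ∩ B| = 10 + 5 - 2 = 13

13


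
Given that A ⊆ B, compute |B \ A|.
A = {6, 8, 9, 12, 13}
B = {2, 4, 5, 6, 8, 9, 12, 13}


Set A = {6, 8, 9, 12, 13}, |A| = 5
Set B = {2, 4, 5, 6, 8, 9, 12, 13}, |B| = 8
Since A ⊆ B: B \ A = {2, 4, 5}
|B| - |A| = 8 - 5 = 3

3


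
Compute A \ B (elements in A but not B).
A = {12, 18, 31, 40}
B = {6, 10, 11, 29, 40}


Set A = {12, 18, 31, 40}
Set B = {6, 10, 11, 29, 40}
A \ B includes elements in A that are not in B.
Check each element of A:
12 (not in B, keep), 18 (not in B, keep), 31 (not in B, keep), 40 (in B, remove)
A \ B = {12, 18, 31}

{12, 18, 31}


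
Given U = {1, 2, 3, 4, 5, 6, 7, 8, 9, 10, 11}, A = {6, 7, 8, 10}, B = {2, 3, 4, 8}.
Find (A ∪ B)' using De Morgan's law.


U = {1, 2, 3, 4, 5, 6, 7, 8, 9, 10, 11}
A = {6, 7, 8, 10}, B = {2, 3, 4, 8}
A ∪ B = {2, 3, 4, 6, 7, 8, 10}
(A ∪ B)' = U \ (A ∪ B) = {1, 5, 9, 11}
Verification via A' ∩ B': A' = {1, 2, 3, 4, 5, 9, 11}, B' = {1, 5, 6, 7, 9, 10, 11}
A' ∩ B' = {1, 5, 9, 11} ✓

{1, 5, 9, 11}


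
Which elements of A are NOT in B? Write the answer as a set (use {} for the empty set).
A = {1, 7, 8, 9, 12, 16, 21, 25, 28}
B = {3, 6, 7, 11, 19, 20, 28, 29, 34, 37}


Set A = {1, 7, 8, 9, 12, 16, 21, 25, 28}
Set B = {3, 6, 7, 11, 19, 20, 28, 29, 34, 37}
Check each element of A against B:
1 ∉ B (include), 7 ∈ B, 8 ∉ B (include), 9 ∉ B (include), 12 ∉ B (include), 16 ∉ B (include), 21 ∉ B (include), 25 ∉ B (include), 28 ∈ B
Elements of A not in B: {1, 8, 9, 12, 16, 21, 25}

{1, 8, 9, 12, 16, 21, 25}


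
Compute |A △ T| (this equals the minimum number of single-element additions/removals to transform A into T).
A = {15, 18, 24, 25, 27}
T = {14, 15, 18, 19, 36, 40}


Set A = {15, 18, 24, 25, 27}
Set T = {14, 15, 18, 19, 36, 40}
Elements to remove from A (in A, not in T): {24, 25, 27} → 3 removals
Elements to add to A (in T, not in A): {14, 19, 36, 40} → 4 additions
Total edits = 3 + 4 = 7

7


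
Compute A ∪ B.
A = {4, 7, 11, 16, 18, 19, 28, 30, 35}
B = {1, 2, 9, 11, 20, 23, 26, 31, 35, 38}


Set A = {4, 7, 11, 16, 18, 19, 28, 30, 35}
Set B = {1, 2, 9, 11, 20, 23, 26, 31, 35, 38}
A ∪ B includes all elements in either set.
Elements from A: {4, 7, 11, 16, 18, 19, 28, 30, 35}
Elements from B not already included: {1, 2, 9, 20, 23, 26, 31, 38}
A ∪ B = {1, 2, 4, 7, 9, 11, 16, 18, 19, 20, 23, 26, 28, 30, 31, 35, 38}

{1, 2, 4, 7, 9, 11, 16, 18, 19, 20, 23, 26, 28, 30, 31, 35, 38}


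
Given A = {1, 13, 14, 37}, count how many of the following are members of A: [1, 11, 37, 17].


Set A = {1, 13, 14, 37}
Candidates: [1, 11, 37, 17]
Check each candidate:
1 ∈ A, 11 ∉ A, 37 ∈ A, 17 ∉ A
Count of candidates in A: 2

2


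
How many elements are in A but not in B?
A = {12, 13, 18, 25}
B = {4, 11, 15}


Set A = {12, 13, 18, 25}
Set B = {4, 11, 15}
A \ B = {12, 13, 18, 25}
|A \ B| = 4

4


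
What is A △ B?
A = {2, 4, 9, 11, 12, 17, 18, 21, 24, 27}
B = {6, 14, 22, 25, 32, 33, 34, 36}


Set A = {2, 4, 9, 11, 12, 17, 18, 21, 24, 27}
Set B = {6, 14, 22, 25, 32, 33, 34, 36}
A △ B = (A \ B) ∪ (B \ A)
Elements in A but not B: {2, 4, 9, 11, 12, 17, 18, 21, 24, 27}
Elements in B but not A: {6, 14, 22, 25, 32, 33, 34, 36}
A △ B = {2, 4, 6, 9, 11, 12, 14, 17, 18, 21, 22, 24, 25, 27, 32, 33, 34, 36}

{2, 4, 6, 9, 11, 12, 14, 17, 18, 21, 22, 24, 25, 27, 32, 33, 34, 36}


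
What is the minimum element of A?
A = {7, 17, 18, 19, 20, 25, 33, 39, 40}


Set A = {7, 17, 18, 19, 20, 25, 33, 39, 40}
Elements in ascending order: 7, 17, 18, 19, 20, 25, 33, 39, 40
The smallest element is 7.

7


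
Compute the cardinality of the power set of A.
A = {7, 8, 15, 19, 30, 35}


Set A = {7, 8, 15, 19, 30, 35}
|A| = 6
The power set P(A) contains all subsets of A.
|P(A)| = 2^|A| = 2^6 = 64

64


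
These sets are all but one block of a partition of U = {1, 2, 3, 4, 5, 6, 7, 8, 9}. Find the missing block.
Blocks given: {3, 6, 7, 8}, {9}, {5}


U = {1, 2, 3, 4, 5, 6, 7, 8, 9}
Shown blocks: {3, 6, 7, 8}, {9}, {5}
A partition's blocks are pairwise disjoint and cover U, so the missing block = U \ (union of shown blocks).
Union of shown blocks: {3, 5, 6, 7, 8, 9}
Missing block = U \ (union) = {1, 2, 4}

{1, 2, 4}


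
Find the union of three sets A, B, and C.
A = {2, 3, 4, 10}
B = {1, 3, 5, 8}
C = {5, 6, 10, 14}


Set A = {2, 3, 4, 10}
Set B = {1, 3, 5, 8}
Set C = {5, 6, 10, 14}
First, A ∪ B = {1, 2, 3, 4, 5, 8, 10}
Then, (A ∪ B) ∪ C = {1, 2, 3, 4, 5, 6, 8, 10, 14}

{1, 2, 3, 4, 5, 6, 8, 10, 14}


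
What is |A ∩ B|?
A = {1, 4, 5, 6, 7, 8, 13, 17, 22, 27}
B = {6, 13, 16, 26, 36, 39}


Set A = {1, 4, 5, 6, 7, 8, 13, 17, 22, 27}
Set B = {6, 13, 16, 26, 36, 39}
A ∩ B = {6, 13}
|A ∩ B| = 2

2


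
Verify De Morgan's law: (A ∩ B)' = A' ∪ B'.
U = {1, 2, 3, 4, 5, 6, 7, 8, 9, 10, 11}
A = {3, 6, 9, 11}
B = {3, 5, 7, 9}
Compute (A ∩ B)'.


U = {1, 2, 3, 4, 5, 6, 7, 8, 9, 10, 11}
A = {3, 6, 9, 11}, B = {3, 5, 7, 9}
A ∩ B = {3, 9}
(A ∩ B)' = U \ (A ∩ B) = {1, 2, 4, 5, 6, 7, 8, 10, 11}
Verification via A' ∪ B': A' = {1, 2, 4, 5, 7, 8, 10}, B' = {1, 2, 4, 6, 8, 10, 11}
A' ∪ B' = {1, 2, 4, 5, 6, 7, 8, 10, 11} ✓

{1, 2, 4, 5, 6, 7, 8, 10, 11}


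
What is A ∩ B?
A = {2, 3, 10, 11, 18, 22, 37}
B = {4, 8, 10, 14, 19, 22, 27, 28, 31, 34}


Set A = {2, 3, 10, 11, 18, 22, 37}
Set B = {4, 8, 10, 14, 19, 22, 27, 28, 31, 34}
A ∩ B includes only elements in both sets.
Check each element of A against B:
2 ✗, 3 ✗, 10 ✓, 11 ✗, 18 ✗, 22 ✓, 37 ✗
A ∩ B = {10, 22}

{10, 22}


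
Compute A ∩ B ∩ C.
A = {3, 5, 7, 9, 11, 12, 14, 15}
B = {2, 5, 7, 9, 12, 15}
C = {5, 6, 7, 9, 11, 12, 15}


Set A = {3, 5, 7, 9, 11, 12, 14, 15}
Set B = {2, 5, 7, 9, 12, 15}
Set C = {5, 6, 7, 9, 11, 12, 15}
First, A ∩ B = {5, 7, 9, 12, 15}
Then, (A ∩ B) ∩ C = {5, 7, 9, 12, 15}

{5, 7, 9, 12, 15}


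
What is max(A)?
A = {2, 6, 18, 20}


Set A = {2, 6, 18, 20}
Elements in ascending order: 2, 6, 18, 20
The largest element is 20.

20


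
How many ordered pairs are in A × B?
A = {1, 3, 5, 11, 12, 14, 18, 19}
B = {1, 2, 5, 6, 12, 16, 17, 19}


Set A = {1, 3, 5, 11, 12, 14, 18, 19} has 8 elements.
Set B = {1, 2, 5, 6, 12, 16, 17, 19} has 8 elements.
|A × B| = |A| × |B| = 8 × 8 = 64

64


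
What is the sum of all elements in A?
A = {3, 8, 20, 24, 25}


Set A = {3, 8, 20, 24, 25}
Sum = 3 + 8 + 20 + 24 + 25 = 80

80


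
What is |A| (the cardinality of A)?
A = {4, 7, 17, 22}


Set A = {4, 7, 17, 22}
Listing elements: 4, 7, 17, 22
Counting: 4 elements
|A| = 4

4


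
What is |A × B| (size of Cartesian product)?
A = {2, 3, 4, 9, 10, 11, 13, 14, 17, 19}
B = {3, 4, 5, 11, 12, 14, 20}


Set A = {2, 3, 4, 9, 10, 11, 13, 14, 17, 19} has 10 elements.
Set B = {3, 4, 5, 11, 12, 14, 20} has 7 elements.
|A × B| = |A| × |B| = 10 × 7 = 70

70


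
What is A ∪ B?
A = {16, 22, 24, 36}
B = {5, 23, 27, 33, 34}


Set A = {16, 22, 24, 36}
Set B = {5, 23, 27, 33, 34}
A ∪ B includes all elements in either set.
Elements from A: {16, 22, 24, 36}
Elements from B not already included: {5, 23, 27, 33, 34}
A ∪ B = {5, 16, 22, 23, 24, 27, 33, 34, 36}

{5, 16, 22, 23, 24, 27, 33, 34, 36}


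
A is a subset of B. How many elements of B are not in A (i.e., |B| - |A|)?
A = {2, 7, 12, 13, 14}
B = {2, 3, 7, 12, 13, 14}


Set A = {2, 7, 12, 13, 14}, |A| = 5
Set B = {2, 3, 7, 12, 13, 14}, |B| = 6
Since A ⊆ B: B \ A = {3}
|B| - |A| = 6 - 5 = 1

1


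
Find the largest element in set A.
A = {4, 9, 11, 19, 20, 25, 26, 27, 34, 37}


Set A = {4, 9, 11, 19, 20, 25, 26, 27, 34, 37}
Elements in ascending order: 4, 9, 11, 19, 20, 25, 26, 27, 34, 37
The largest element is 37.

37


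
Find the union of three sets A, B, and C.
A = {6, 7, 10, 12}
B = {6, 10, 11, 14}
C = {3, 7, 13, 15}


Set A = {6, 7, 10, 12}
Set B = {6, 10, 11, 14}
Set C = {3, 7, 13, 15}
First, A ∪ B = {6, 7, 10, 11, 12, 14}
Then, (A ∪ B) ∪ C = {3, 6, 7, 10, 11, 12, 13, 14, 15}

{3, 6, 7, 10, 11, 12, 13, 14, 15}


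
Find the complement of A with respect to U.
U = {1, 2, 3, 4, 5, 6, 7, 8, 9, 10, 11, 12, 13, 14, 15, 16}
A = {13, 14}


Universal set U = {1, 2, 3, 4, 5, 6, 7, 8, 9, 10, 11, 12, 13, 14, 15, 16}
Set A = {13, 14}
A' = U \ A = elements in U but not in A
Checking each element of U:
1 (not in A, include), 2 (not in A, include), 3 (not in A, include), 4 (not in A, include), 5 (not in A, include), 6 (not in A, include), 7 (not in A, include), 8 (not in A, include), 9 (not in A, include), 10 (not in A, include), 11 (not in A, include), 12 (not in A, include), 13 (in A, exclude), 14 (in A, exclude), 15 (not in A, include), 16 (not in A, include)
A' = {1, 2, 3, 4, 5, 6, 7, 8, 9, 10, 11, 12, 15, 16}

{1, 2, 3, 4, 5, 6, 7, 8, 9, 10, 11, 12, 15, 16}


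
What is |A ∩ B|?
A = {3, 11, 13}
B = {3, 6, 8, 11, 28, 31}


Set A = {3, 11, 13}
Set B = {3, 6, 8, 11, 28, 31}
A ∩ B = {3, 11}
|A ∩ B| = 2

2


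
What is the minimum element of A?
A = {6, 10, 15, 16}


Set A = {6, 10, 15, 16}
Elements in ascending order: 6, 10, 15, 16
The smallest element is 6.

6


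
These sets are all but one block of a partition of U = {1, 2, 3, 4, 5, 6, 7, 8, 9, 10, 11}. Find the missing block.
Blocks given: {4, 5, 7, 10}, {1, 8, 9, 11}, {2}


U = {1, 2, 3, 4, 5, 6, 7, 8, 9, 10, 11}
Shown blocks: {4, 5, 7, 10}, {1, 8, 9, 11}, {2}
A partition's blocks are pairwise disjoint and cover U, so the missing block = U \ (union of shown blocks).
Union of shown blocks: {1, 2, 4, 5, 7, 8, 9, 10, 11}
Missing block = U \ (union) = {3, 6}

{3, 6}


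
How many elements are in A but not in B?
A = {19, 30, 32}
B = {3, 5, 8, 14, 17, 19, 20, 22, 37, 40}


Set A = {19, 30, 32}
Set B = {3, 5, 8, 14, 17, 19, 20, 22, 37, 40}
A \ B = {30, 32}
|A \ B| = 2

2


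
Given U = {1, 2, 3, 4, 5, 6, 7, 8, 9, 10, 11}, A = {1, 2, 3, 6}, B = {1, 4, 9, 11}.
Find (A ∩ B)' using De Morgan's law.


U = {1, 2, 3, 4, 5, 6, 7, 8, 9, 10, 11}
A = {1, 2, 3, 6}, B = {1, 4, 9, 11}
A ∩ B = {1}
(A ∩ B)' = U \ (A ∩ B) = {2, 3, 4, 5, 6, 7, 8, 9, 10, 11}
Verification via A' ∪ B': A' = {4, 5, 7, 8, 9, 10, 11}, B' = {2, 3, 5, 6, 7, 8, 10}
A' ∪ B' = {2, 3, 4, 5, 6, 7, 8, 9, 10, 11} ✓

{2, 3, 4, 5, 6, 7, 8, 9, 10, 11}


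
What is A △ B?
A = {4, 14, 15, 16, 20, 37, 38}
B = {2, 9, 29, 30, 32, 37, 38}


Set A = {4, 14, 15, 16, 20, 37, 38}
Set B = {2, 9, 29, 30, 32, 37, 38}
A △ B = (A \ B) ∪ (B \ A)
Elements in A but not B: {4, 14, 15, 16, 20}
Elements in B but not A: {2, 9, 29, 30, 32}
A △ B = {2, 4, 9, 14, 15, 16, 20, 29, 30, 32}

{2, 4, 9, 14, 15, 16, 20, 29, 30, 32}


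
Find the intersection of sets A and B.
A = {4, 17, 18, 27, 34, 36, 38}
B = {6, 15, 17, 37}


Set A = {4, 17, 18, 27, 34, 36, 38}
Set B = {6, 15, 17, 37}
A ∩ B includes only elements in both sets.
Check each element of A against B:
4 ✗, 17 ✓, 18 ✗, 27 ✗, 34 ✗, 36 ✗, 38 ✗
A ∩ B = {17}

{17}


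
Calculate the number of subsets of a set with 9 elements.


The set has 9 elements.
The power set contains all possible subsets.
|P(A)| = 2^|A| = 2^9 = 512

512


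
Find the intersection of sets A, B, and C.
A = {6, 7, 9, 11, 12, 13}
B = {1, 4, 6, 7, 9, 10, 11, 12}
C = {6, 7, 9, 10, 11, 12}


Set A = {6, 7, 9, 11, 12, 13}
Set B = {1, 4, 6, 7, 9, 10, 11, 12}
Set C = {6, 7, 9, 10, 11, 12}
First, A ∩ B = {6, 7, 9, 11, 12}
Then, (A ∩ B) ∩ C = {6, 7, 9, 11, 12}

{6, 7, 9, 11, 12}


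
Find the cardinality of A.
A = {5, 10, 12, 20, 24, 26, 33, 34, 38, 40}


Set A = {5, 10, 12, 20, 24, 26, 33, 34, 38, 40}
Listing elements: 5, 10, 12, 20, 24, 26, 33, 34, 38, 40
Counting: 10 elements
|A| = 10

10


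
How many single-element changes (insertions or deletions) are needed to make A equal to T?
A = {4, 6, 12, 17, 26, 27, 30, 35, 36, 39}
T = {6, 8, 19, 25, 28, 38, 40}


Set A = {4, 6, 12, 17, 26, 27, 30, 35, 36, 39}
Set T = {6, 8, 19, 25, 28, 38, 40}
Elements to remove from A (in A, not in T): {4, 12, 17, 26, 27, 30, 35, 36, 39} → 9 removals
Elements to add to A (in T, not in A): {8, 19, 25, 28, 38, 40} → 6 additions
Total edits = 9 + 6 = 15

15


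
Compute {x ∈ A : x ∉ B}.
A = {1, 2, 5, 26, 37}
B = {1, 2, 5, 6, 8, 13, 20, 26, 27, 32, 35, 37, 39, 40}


Set A = {1, 2, 5, 26, 37}
Set B = {1, 2, 5, 6, 8, 13, 20, 26, 27, 32, 35, 37, 39, 40}
Check each element of A against B:
1 ∈ B, 2 ∈ B, 5 ∈ B, 26 ∈ B, 37 ∈ B
Elements of A not in B: {}

{}


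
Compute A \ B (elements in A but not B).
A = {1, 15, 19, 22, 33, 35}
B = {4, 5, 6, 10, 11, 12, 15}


Set A = {1, 15, 19, 22, 33, 35}
Set B = {4, 5, 6, 10, 11, 12, 15}
A \ B includes elements in A that are not in B.
Check each element of A:
1 (not in B, keep), 15 (in B, remove), 19 (not in B, keep), 22 (not in B, keep), 33 (not in B, keep), 35 (not in B, keep)
A \ B = {1, 19, 22, 33, 35}

{1, 19, 22, 33, 35}


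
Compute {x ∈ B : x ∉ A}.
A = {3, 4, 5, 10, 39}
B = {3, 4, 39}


Set A = {3, 4, 5, 10, 39}
Set B = {3, 4, 39}
Check each element of B against A:
3 ∈ A, 4 ∈ A, 39 ∈ A
Elements of B not in A: {}

{}


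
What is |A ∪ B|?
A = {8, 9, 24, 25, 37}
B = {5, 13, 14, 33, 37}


Set A = {8, 9, 24, 25, 37}, |A| = 5
Set B = {5, 13, 14, 33, 37}, |B| = 5
A ∩ B = {37}, |A ∩ B| = 1
|A ∪ B| = |A| + |B| - |A ∩ B| = 5 + 5 - 1 = 9

9


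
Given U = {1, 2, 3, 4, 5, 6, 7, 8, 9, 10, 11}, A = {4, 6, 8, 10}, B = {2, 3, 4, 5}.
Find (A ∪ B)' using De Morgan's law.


U = {1, 2, 3, 4, 5, 6, 7, 8, 9, 10, 11}
A = {4, 6, 8, 10}, B = {2, 3, 4, 5}
A ∪ B = {2, 3, 4, 5, 6, 8, 10}
(A ∪ B)' = U \ (A ∪ B) = {1, 7, 9, 11}
Verification via A' ∩ B': A' = {1, 2, 3, 5, 7, 9, 11}, B' = {1, 6, 7, 8, 9, 10, 11}
A' ∩ B' = {1, 7, 9, 11} ✓

{1, 7, 9, 11}


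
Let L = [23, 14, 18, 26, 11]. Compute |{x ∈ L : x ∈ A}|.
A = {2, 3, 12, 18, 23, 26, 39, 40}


Set A = {2, 3, 12, 18, 23, 26, 39, 40}
Candidates: [23, 14, 18, 26, 11]
Check each candidate:
23 ∈ A, 14 ∉ A, 18 ∈ A, 26 ∈ A, 11 ∉ A
Count of candidates in A: 3

3


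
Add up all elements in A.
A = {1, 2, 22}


Set A = {1, 2, 22}
Sum = 1 + 2 + 22 = 25

25


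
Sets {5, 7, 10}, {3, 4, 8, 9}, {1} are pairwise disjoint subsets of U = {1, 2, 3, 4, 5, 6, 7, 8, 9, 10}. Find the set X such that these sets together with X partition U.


U = {1, 2, 3, 4, 5, 6, 7, 8, 9, 10}
Shown blocks: {5, 7, 10}, {3, 4, 8, 9}, {1}
A partition's blocks are pairwise disjoint and cover U, so the missing block = U \ (union of shown blocks).
Union of shown blocks: {1, 3, 4, 5, 7, 8, 9, 10}
Missing block = U \ (union) = {2, 6}

{2, 6}


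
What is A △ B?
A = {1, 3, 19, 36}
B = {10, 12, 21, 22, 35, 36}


Set A = {1, 3, 19, 36}
Set B = {10, 12, 21, 22, 35, 36}
A △ B = (A \ B) ∪ (B \ A)
Elements in A but not B: {1, 3, 19}
Elements in B but not A: {10, 12, 21, 22, 35}
A △ B = {1, 3, 10, 12, 19, 21, 22, 35}

{1, 3, 10, 12, 19, 21, 22, 35}


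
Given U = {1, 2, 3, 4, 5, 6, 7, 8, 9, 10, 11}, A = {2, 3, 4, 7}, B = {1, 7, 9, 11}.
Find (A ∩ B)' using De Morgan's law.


U = {1, 2, 3, 4, 5, 6, 7, 8, 9, 10, 11}
A = {2, 3, 4, 7}, B = {1, 7, 9, 11}
A ∩ B = {7}
(A ∩ B)' = U \ (A ∩ B) = {1, 2, 3, 4, 5, 6, 8, 9, 10, 11}
Verification via A' ∪ B': A' = {1, 5, 6, 8, 9, 10, 11}, B' = {2, 3, 4, 5, 6, 8, 10}
A' ∪ B' = {1, 2, 3, 4, 5, 6, 8, 9, 10, 11} ✓

{1, 2, 3, 4, 5, 6, 8, 9, 10, 11}


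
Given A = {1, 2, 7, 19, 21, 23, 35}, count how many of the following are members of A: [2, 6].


Set A = {1, 2, 7, 19, 21, 23, 35}
Candidates: [2, 6]
Check each candidate:
2 ∈ A, 6 ∉ A
Count of candidates in A: 1

1


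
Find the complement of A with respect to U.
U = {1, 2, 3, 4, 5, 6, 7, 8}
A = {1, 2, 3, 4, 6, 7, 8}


Universal set U = {1, 2, 3, 4, 5, 6, 7, 8}
Set A = {1, 2, 3, 4, 6, 7, 8}
A' = U \ A = elements in U but not in A
Checking each element of U:
1 (in A, exclude), 2 (in A, exclude), 3 (in A, exclude), 4 (in A, exclude), 5 (not in A, include), 6 (in A, exclude), 7 (in A, exclude), 8 (in A, exclude)
A' = {5}

{5}


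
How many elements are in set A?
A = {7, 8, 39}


Set A = {7, 8, 39}
Listing elements: 7, 8, 39
Counting: 3 elements
|A| = 3

3


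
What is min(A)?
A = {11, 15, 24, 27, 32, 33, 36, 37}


Set A = {11, 15, 24, 27, 32, 33, 36, 37}
Elements in ascending order: 11, 15, 24, 27, 32, 33, 36, 37
The smallest element is 11.

11


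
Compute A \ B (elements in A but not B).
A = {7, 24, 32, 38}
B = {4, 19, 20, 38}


Set A = {7, 24, 32, 38}
Set B = {4, 19, 20, 38}
A \ B includes elements in A that are not in B.
Check each element of A:
7 (not in B, keep), 24 (not in B, keep), 32 (not in B, keep), 38 (in B, remove)
A \ B = {7, 24, 32}

{7, 24, 32}


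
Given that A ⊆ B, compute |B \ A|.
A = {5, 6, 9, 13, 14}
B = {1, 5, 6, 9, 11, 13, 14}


Set A = {5, 6, 9, 13, 14}, |A| = 5
Set B = {1, 5, 6, 9, 11, 13, 14}, |B| = 7
Since A ⊆ B: B \ A = {1, 11}
|B| - |A| = 7 - 5 = 2

2


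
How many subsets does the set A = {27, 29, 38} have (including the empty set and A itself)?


Set A = {27, 29, 38}
|A| = 3
The power set P(A) contains all subsets of A.
|P(A)| = 2^|A| = 2^3 = 8

8


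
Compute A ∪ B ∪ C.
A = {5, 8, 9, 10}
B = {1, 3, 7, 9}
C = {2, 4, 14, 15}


Set A = {5, 8, 9, 10}
Set B = {1, 3, 7, 9}
Set C = {2, 4, 14, 15}
First, A ∪ B = {1, 3, 5, 7, 8, 9, 10}
Then, (A ∪ B) ∪ C = {1, 2, 3, 4, 5, 7, 8, 9, 10, 14, 15}

{1, 2, 3, 4, 5, 7, 8, 9, 10, 14, 15}


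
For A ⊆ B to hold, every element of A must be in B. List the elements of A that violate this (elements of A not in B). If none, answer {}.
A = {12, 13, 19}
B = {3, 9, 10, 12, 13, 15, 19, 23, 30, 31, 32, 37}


Set A = {12, 13, 19}
Set B = {3, 9, 10, 12, 13, 15, 19, 23, 30, 31, 32, 37}
Check each element of A against B:
12 ∈ B, 13 ∈ B, 19 ∈ B
Elements of A not in B: {}

{}


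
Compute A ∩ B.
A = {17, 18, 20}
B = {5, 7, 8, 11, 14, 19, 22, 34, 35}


Set A = {17, 18, 20}
Set B = {5, 7, 8, 11, 14, 19, 22, 34, 35}
A ∩ B includes only elements in both sets.
Check each element of A against B:
17 ✗, 18 ✗, 20 ✗
A ∩ B = {}

{}


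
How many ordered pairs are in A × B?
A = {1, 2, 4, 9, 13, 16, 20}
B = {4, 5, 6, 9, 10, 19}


Set A = {1, 2, 4, 9, 13, 16, 20} has 7 elements.
Set B = {4, 5, 6, 9, 10, 19} has 6 elements.
|A × B| = |A| × |B| = 7 × 6 = 42

42


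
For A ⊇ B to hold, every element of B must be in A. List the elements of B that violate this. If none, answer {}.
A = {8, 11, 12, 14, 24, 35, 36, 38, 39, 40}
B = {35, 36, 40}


Set A = {8, 11, 12, 14, 24, 35, 36, 38, 39, 40}
Set B = {35, 36, 40}
Check each element of B against A:
35 ∈ A, 36 ∈ A, 40 ∈ A
Elements of B not in A: {}

{}


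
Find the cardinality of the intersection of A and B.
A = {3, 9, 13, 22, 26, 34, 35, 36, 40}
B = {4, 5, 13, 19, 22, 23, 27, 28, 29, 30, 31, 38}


Set A = {3, 9, 13, 22, 26, 34, 35, 36, 40}
Set B = {4, 5, 13, 19, 22, 23, 27, 28, 29, 30, 31, 38}
A ∩ B = {13, 22}
|A ∩ B| = 2

2


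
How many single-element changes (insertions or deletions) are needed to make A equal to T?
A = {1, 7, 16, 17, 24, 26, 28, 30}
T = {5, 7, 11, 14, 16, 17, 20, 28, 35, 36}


Set A = {1, 7, 16, 17, 24, 26, 28, 30}
Set T = {5, 7, 11, 14, 16, 17, 20, 28, 35, 36}
Elements to remove from A (in A, not in T): {1, 24, 26, 30} → 4 removals
Elements to add to A (in T, not in A): {5, 11, 14, 20, 35, 36} → 6 additions
Total edits = 4 + 6 = 10

10


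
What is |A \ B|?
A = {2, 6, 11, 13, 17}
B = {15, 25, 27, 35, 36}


Set A = {2, 6, 11, 13, 17}
Set B = {15, 25, 27, 35, 36}
A \ B = {2, 6, 11, 13, 17}
|A \ B| = 5

5


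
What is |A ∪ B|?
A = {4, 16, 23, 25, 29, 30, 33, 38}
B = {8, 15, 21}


Set A = {4, 16, 23, 25, 29, 30, 33, 38}, |A| = 8
Set B = {8, 15, 21}, |B| = 3
A ∩ B = {}, |A ∩ B| = 0
|A ∪ B| = |A| + |B| - |A ∩ B| = 8 + 3 - 0 = 11

11


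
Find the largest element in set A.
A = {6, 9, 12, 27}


Set A = {6, 9, 12, 27}
Elements in ascending order: 6, 9, 12, 27
The largest element is 27.

27


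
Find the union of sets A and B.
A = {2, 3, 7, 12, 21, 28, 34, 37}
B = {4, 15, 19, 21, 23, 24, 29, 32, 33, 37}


Set A = {2, 3, 7, 12, 21, 28, 34, 37}
Set B = {4, 15, 19, 21, 23, 24, 29, 32, 33, 37}
A ∪ B includes all elements in either set.
Elements from A: {2, 3, 7, 12, 21, 28, 34, 37}
Elements from B not already included: {4, 15, 19, 23, 24, 29, 32, 33}
A ∪ B = {2, 3, 4, 7, 12, 15, 19, 21, 23, 24, 28, 29, 32, 33, 34, 37}

{2, 3, 4, 7, 12, 15, 19, 21, 23, 24, 28, 29, 32, 33, 34, 37}


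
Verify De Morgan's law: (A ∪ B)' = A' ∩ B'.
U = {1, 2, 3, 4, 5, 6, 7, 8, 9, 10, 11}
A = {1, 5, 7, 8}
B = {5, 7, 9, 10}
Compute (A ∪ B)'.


U = {1, 2, 3, 4, 5, 6, 7, 8, 9, 10, 11}
A = {1, 5, 7, 8}, B = {5, 7, 9, 10}
A ∪ B = {1, 5, 7, 8, 9, 10}
(A ∪ B)' = U \ (A ∪ B) = {2, 3, 4, 6, 11}
Verification via A' ∩ B': A' = {2, 3, 4, 6, 9, 10, 11}, B' = {1, 2, 3, 4, 6, 8, 11}
A' ∩ B' = {2, 3, 4, 6, 11} ✓

{2, 3, 4, 6, 11}


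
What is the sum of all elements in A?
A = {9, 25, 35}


Set A = {9, 25, 35}
Sum = 9 + 25 + 35 = 69

69


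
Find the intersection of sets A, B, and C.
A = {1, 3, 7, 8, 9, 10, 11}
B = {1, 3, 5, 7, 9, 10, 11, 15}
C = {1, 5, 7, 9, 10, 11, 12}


Set A = {1, 3, 7, 8, 9, 10, 11}
Set B = {1, 3, 5, 7, 9, 10, 11, 15}
Set C = {1, 5, 7, 9, 10, 11, 12}
First, A ∩ B = {1, 3, 7, 9, 10, 11}
Then, (A ∩ B) ∩ C = {1, 7, 9, 10, 11}

{1, 7, 9, 10, 11}


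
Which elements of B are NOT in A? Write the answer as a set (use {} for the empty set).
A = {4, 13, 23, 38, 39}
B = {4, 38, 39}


Set A = {4, 13, 23, 38, 39}
Set B = {4, 38, 39}
Check each element of B against A:
4 ∈ A, 38 ∈ A, 39 ∈ A
Elements of B not in A: {}

{}


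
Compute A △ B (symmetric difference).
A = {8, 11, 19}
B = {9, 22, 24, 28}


Set A = {8, 11, 19}
Set B = {9, 22, 24, 28}
A △ B = (A \ B) ∪ (B \ A)
Elements in A but not B: {8, 11, 19}
Elements in B but not A: {9, 22, 24, 28}
A △ B = {8, 9, 11, 19, 22, 24, 28}

{8, 9, 11, 19, 22, 24, 28}


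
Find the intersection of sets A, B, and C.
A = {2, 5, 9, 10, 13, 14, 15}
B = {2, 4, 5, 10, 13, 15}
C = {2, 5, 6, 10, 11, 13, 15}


Set A = {2, 5, 9, 10, 13, 14, 15}
Set B = {2, 4, 5, 10, 13, 15}
Set C = {2, 5, 6, 10, 11, 13, 15}
First, A ∩ B = {2, 5, 10, 13, 15}
Then, (A ∩ B) ∩ C = {2, 5, 10, 13, 15}

{2, 5, 10, 13, 15}


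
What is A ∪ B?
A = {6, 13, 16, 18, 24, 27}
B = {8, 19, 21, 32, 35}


Set A = {6, 13, 16, 18, 24, 27}
Set B = {8, 19, 21, 32, 35}
A ∪ B includes all elements in either set.
Elements from A: {6, 13, 16, 18, 24, 27}
Elements from B not already included: {8, 19, 21, 32, 35}
A ∪ B = {6, 8, 13, 16, 18, 19, 21, 24, 27, 32, 35}

{6, 8, 13, 16, 18, 19, 21, 24, 27, 32, 35}


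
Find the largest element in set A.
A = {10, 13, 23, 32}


Set A = {10, 13, 23, 32}
Elements in ascending order: 10, 13, 23, 32
The largest element is 32.

32


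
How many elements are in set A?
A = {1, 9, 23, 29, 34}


Set A = {1, 9, 23, 29, 34}
Listing elements: 1, 9, 23, 29, 34
Counting: 5 elements
|A| = 5

5


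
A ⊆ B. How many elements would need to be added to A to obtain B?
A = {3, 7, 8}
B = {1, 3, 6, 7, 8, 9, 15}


Set A = {3, 7, 8}, |A| = 3
Set B = {1, 3, 6, 7, 8, 9, 15}, |B| = 7
Since A ⊆ B: B \ A = {1, 6, 9, 15}
|B| - |A| = 7 - 3 = 4

4


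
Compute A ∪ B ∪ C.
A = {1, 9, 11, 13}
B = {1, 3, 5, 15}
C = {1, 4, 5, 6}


Set A = {1, 9, 11, 13}
Set B = {1, 3, 5, 15}
Set C = {1, 4, 5, 6}
First, A ∪ B = {1, 3, 5, 9, 11, 13, 15}
Then, (A ∪ B) ∪ C = {1, 3, 4, 5, 6, 9, 11, 13, 15}

{1, 3, 4, 5, 6, 9, 11, 13, 15}


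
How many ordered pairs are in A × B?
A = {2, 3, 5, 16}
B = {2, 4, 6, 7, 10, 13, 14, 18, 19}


Set A = {2, 3, 5, 16} has 4 elements.
Set B = {2, 4, 6, 7, 10, 13, 14, 18, 19} has 9 elements.
|A × B| = |A| × |B| = 4 × 9 = 36

36


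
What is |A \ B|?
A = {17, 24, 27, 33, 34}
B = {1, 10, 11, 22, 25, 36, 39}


Set A = {17, 24, 27, 33, 34}
Set B = {1, 10, 11, 22, 25, 36, 39}
A \ B = {17, 24, 27, 33, 34}
|A \ B| = 5

5


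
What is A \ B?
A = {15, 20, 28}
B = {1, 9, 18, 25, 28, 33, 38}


Set A = {15, 20, 28}
Set B = {1, 9, 18, 25, 28, 33, 38}
A \ B includes elements in A that are not in B.
Check each element of A:
15 (not in B, keep), 20 (not in B, keep), 28 (in B, remove)
A \ B = {15, 20}

{15, 20}


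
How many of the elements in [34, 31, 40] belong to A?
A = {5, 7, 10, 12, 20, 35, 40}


Set A = {5, 7, 10, 12, 20, 35, 40}
Candidates: [34, 31, 40]
Check each candidate:
34 ∉ A, 31 ∉ A, 40 ∈ A
Count of candidates in A: 1

1


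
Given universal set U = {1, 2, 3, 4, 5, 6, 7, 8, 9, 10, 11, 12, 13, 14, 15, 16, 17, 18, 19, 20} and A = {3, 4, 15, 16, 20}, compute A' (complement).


Universal set U = {1, 2, 3, 4, 5, 6, 7, 8, 9, 10, 11, 12, 13, 14, 15, 16, 17, 18, 19, 20}
Set A = {3, 4, 15, 16, 20}
A' = U \ A = elements in U but not in A
Checking each element of U:
1 (not in A, include), 2 (not in A, include), 3 (in A, exclude), 4 (in A, exclude), 5 (not in A, include), 6 (not in A, include), 7 (not in A, include), 8 (not in A, include), 9 (not in A, include), 10 (not in A, include), 11 (not in A, include), 12 (not in A, include), 13 (not in A, include), 14 (not in A, include), 15 (in A, exclude), 16 (in A, exclude), 17 (not in A, include), 18 (not in A, include), 19 (not in A, include), 20 (in A, exclude)
A' = {1, 2, 5, 6, 7, 8, 9, 10, 11, 12, 13, 14, 17, 18, 19}

{1, 2, 5, 6, 7, 8, 9, 10, 11, 12, 13, 14, 17, 18, 19}


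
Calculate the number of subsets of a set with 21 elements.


The set has 21 elements.
The power set contains all possible subsets.
|P(A)| = 2^|A| = 2^21 = 2097152

2097152


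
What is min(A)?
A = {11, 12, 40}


Set A = {11, 12, 40}
Elements in ascending order: 11, 12, 40
The smallest element is 11.

11


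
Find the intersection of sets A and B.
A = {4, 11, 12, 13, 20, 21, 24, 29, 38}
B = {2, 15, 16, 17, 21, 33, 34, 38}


Set A = {4, 11, 12, 13, 20, 21, 24, 29, 38}
Set B = {2, 15, 16, 17, 21, 33, 34, 38}
A ∩ B includes only elements in both sets.
Check each element of A against B:
4 ✗, 11 ✗, 12 ✗, 13 ✗, 20 ✗, 21 ✓, 24 ✗, 29 ✗, 38 ✓
A ∩ B = {21, 38}

{21, 38}


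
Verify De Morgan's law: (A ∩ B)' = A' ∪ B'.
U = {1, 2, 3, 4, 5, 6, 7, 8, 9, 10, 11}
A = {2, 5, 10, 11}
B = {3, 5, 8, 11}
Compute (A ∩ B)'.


U = {1, 2, 3, 4, 5, 6, 7, 8, 9, 10, 11}
A = {2, 5, 10, 11}, B = {3, 5, 8, 11}
A ∩ B = {5, 11}
(A ∩ B)' = U \ (A ∩ B) = {1, 2, 3, 4, 6, 7, 8, 9, 10}
Verification via A' ∪ B': A' = {1, 3, 4, 6, 7, 8, 9}, B' = {1, 2, 4, 6, 7, 9, 10}
A' ∪ B' = {1, 2, 3, 4, 6, 7, 8, 9, 10} ✓

{1, 2, 3, 4, 6, 7, 8, 9, 10}


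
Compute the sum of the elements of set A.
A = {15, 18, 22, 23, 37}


Set A = {15, 18, 22, 23, 37}
Sum = 15 + 18 + 22 + 23 + 37 = 115

115


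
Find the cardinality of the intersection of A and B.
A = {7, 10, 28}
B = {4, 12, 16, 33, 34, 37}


Set A = {7, 10, 28}
Set B = {4, 12, 16, 33, 34, 37}
A ∩ B = {}
|A ∩ B| = 0

0


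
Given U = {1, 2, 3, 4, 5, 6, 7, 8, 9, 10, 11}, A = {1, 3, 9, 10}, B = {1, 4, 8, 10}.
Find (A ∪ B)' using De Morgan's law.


U = {1, 2, 3, 4, 5, 6, 7, 8, 9, 10, 11}
A = {1, 3, 9, 10}, B = {1, 4, 8, 10}
A ∪ B = {1, 3, 4, 8, 9, 10}
(A ∪ B)' = U \ (A ∪ B) = {2, 5, 6, 7, 11}
Verification via A' ∩ B': A' = {2, 4, 5, 6, 7, 8, 11}, B' = {2, 3, 5, 6, 7, 9, 11}
A' ∩ B' = {2, 5, 6, 7, 11} ✓

{2, 5, 6, 7, 11}


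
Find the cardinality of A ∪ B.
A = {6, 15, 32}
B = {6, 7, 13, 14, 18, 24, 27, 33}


Set A = {6, 15, 32}, |A| = 3
Set B = {6, 7, 13, 14, 18, 24, 27, 33}, |B| = 8
A ∩ B = {6}, |A ∩ B| = 1
|A ∪ B| = |A| + |B| - |A ∩ B| = 3 + 8 - 1 = 10

10


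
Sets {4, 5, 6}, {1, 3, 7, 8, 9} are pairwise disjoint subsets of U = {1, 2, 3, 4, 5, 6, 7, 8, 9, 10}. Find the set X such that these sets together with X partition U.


U = {1, 2, 3, 4, 5, 6, 7, 8, 9, 10}
Shown blocks: {4, 5, 6}, {1, 3, 7, 8, 9}
A partition's blocks are pairwise disjoint and cover U, so the missing block = U \ (union of shown blocks).
Union of shown blocks: {1, 3, 4, 5, 6, 7, 8, 9}
Missing block = U \ (union) = {2, 10}

{2, 10}


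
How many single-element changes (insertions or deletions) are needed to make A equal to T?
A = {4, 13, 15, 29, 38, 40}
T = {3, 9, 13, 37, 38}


Set A = {4, 13, 15, 29, 38, 40}
Set T = {3, 9, 13, 37, 38}
Elements to remove from A (in A, not in T): {4, 15, 29, 40} → 4 removals
Elements to add to A (in T, not in A): {3, 9, 37} → 3 additions
Total edits = 4 + 3 = 7

7


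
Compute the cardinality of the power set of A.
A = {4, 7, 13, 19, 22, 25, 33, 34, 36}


Set A = {4, 7, 13, 19, 22, 25, 33, 34, 36}
|A| = 9
The power set P(A) contains all subsets of A.
|P(A)| = 2^|A| = 2^9 = 512

512


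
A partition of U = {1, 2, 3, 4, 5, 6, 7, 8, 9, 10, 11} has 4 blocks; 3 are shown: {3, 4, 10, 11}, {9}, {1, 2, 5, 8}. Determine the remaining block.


U = {1, 2, 3, 4, 5, 6, 7, 8, 9, 10, 11}
Shown blocks: {3, 4, 10, 11}, {9}, {1, 2, 5, 8}
A partition's blocks are pairwise disjoint and cover U, so the missing block = U \ (union of shown blocks).
Union of shown blocks: {1, 2, 3, 4, 5, 8, 9, 10, 11}
Missing block = U \ (union) = {6, 7}

{6, 7}


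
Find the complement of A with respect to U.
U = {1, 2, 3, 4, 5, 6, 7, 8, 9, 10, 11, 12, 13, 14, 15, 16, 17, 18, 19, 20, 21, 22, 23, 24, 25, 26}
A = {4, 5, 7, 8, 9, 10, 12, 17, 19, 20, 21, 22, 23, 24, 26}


Universal set U = {1, 2, 3, 4, 5, 6, 7, 8, 9, 10, 11, 12, 13, 14, 15, 16, 17, 18, 19, 20, 21, 22, 23, 24, 25, 26}
Set A = {4, 5, 7, 8, 9, 10, 12, 17, 19, 20, 21, 22, 23, 24, 26}
A' = U \ A = elements in U but not in A
Checking each element of U:
1 (not in A, include), 2 (not in A, include), 3 (not in A, include), 4 (in A, exclude), 5 (in A, exclude), 6 (not in A, include), 7 (in A, exclude), 8 (in A, exclude), 9 (in A, exclude), 10 (in A, exclude), 11 (not in A, include), 12 (in A, exclude), 13 (not in A, include), 14 (not in A, include), 15 (not in A, include), 16 (not in A, include), 17 (in A, exclude), 18 (not in A, include), 19 (in A, exclude), 20 (in A, exclude), 21 (in A, exclude), 22 (in A, exclude), 23 (in A, exclude), 24 (in A, exclude), 25 (not in A, include), 26 (in A, exclude)
A' = {1, 2, 3, 6, 11, 13, 14, 15, 16, 18, 25}

{1, 2, 3, 6, 11, 13, 14, 15, 16, 18, 25}


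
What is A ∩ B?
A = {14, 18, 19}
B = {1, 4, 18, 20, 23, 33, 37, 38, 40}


Set A = {14, 18, 19}
Set B = {1, 4, 18, 20, 23, 33, 37, 38, 40}
A ∩ B includes only elements in both sets.
Check each element of A against B:
14 ✗, 18 ✓, 19 ✗
A ∩ B = {18}

{18}


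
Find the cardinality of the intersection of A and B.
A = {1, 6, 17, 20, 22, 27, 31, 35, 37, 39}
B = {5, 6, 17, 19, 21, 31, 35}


Set A = {1, 6, 17, 20, 22, 27, 31, 35, 37, 39}
Set B = {5, 6, 17, 19, 21, 31, 35}
A ∩ B = {6, 17, 31, 35}
|A ∩ B| = 4

4


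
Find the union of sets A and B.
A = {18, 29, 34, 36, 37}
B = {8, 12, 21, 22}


Set A = {18, 29, 34, 36, 37}
Set B = {8, 12, 21, 22}
A ∪ B includes all elements in either set.
Elements from A: {18, 29, 34, 36, 37}
Elements from B not already included: {8, 12, 21, 22}
A ∪ B = {8, 12, 18, 21, 22, 29, 34, 36, 37}

{8, 12, 18, 21, 22, 29, 34, 36, 37}


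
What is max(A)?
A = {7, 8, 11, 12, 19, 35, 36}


Set A = {7, 8, 11, 12, 19, 35, 36}
Elements in ascending order: 7, 8, 11, 12, 19, 35, 36
The largest element is 36.

36


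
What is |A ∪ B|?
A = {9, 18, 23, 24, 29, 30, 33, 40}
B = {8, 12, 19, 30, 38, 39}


Set A = {9, 18, 23, 24, 29, 30, 33, 40}, |A| = 8
Set B = {8, 12, 19, 30, 38, 39}, |B| = 6
A ∩ B = {30}, |A ∩ B| = 1
|A ∪ B| = |A| + |B| - |A ∩ B| = 8 + 6 - 1 = 13

13


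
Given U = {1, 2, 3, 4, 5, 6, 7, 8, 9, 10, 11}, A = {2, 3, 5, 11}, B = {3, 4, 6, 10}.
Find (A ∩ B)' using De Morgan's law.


U = {1, 2, 3, 4, 5, 6, 7, 8, 9, 10, 11}
A = {2, 3, 5, 11}, B = {3, 4, 6, 10}
A ∩ B = {3}
(A ∩ B)' = U \ (A ∩ B) = {1, 2, 4, 5, 6, 7, 8, 9, 10, 11}
Verification via A' ∪ B': A' = {1, 4, 6, 7, 8, 9, 10}, B' = {1, 2, 5, 7, 8, 9, 11}
A' ∪ B' = {1, 2, 4, 5, 6, 7, 8, 9, 10, 11} ✓

{1, 2, 4, 5, 6, 7, 8, 9, 10, 11}
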